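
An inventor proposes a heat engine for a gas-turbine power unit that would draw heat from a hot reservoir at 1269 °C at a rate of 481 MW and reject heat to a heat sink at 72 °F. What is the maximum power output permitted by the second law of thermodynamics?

Ẇ_max ≈ 389 MW

T_H = 1269 °C → 1269 + 273.15 = 1542.15 K.
T_C = 72 °F → (72 − 32) × 5/9 = 22.22 °C = 295.37 K.
The upper bound on efficiency is η_max = 1 − T_C/T_H = 1 − 295.37/1542.15 = 0.8085.
W_max = η_max · Q_H = 0.8085 × 481 = 389 MW.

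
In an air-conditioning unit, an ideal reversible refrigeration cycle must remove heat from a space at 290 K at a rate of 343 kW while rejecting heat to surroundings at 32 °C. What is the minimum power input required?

Ẇ_in ≈ 17.9 kW

T_H = 32 °C → 32 + 273.15 = 305.15 K.
COP_R = T_C/(T_H − T_C) = 290.00/15.15 = 19.1419.
W = Q_C/COP_R = 343/19.1419 = 17.9 kW.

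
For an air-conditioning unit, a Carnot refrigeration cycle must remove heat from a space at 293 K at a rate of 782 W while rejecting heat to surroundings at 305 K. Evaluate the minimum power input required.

Ẇ_in ≈ 32.03 W

Carnot COP: COP_R = T_C/(T_H − T_C) = 293.00/12.00 = 24.4167.
W = Q_C/COP_R = 782/24.4167 = 32.03 W.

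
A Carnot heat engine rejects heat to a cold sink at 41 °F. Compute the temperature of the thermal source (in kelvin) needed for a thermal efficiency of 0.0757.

T_C = 41 °F → (41 − 32) × 5/9 = 5.00 °C = 278.15 K.
From η = 1 − T_C/T_H, solving for T_H gives T_H = T_C/(1 − η) = 278.15/(1 − 0.0757) = 301 K.

T_H ≈ 301 K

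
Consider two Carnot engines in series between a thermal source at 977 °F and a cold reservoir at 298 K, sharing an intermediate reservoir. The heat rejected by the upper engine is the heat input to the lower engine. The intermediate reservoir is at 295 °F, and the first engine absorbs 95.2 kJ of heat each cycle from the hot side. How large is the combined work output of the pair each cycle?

T_H = 977 °F → (977 − 32) × 5/9 = 525.00 °C = 798.15 K.
Two reversible stages in series are equivalent to a single Carnot engine between T_H and T_C, so η_total = 1 − T_C/T_H = 1 − 298.00/798.15 = 0.6266.
W_total = η_total · Q_H = 0.6266 × 95.2 = 59.66 kJ.

W_total ≈ 59.66 kJ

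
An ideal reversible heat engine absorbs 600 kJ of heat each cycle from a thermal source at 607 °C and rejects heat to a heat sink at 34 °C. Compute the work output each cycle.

T_H = 607 °C → 607 + 273.15 = 880.15 K.
T_C = 34 °C → 34 + 273.15 = 307.15 K.
The Carnot efficiency is η = 1 − T_C/T_H = 1 − 307.15/880.15 = 0.6510.
W = η·Q_H = 0.6510 × 600 = 391 kJ.

W ≈ 391 kJ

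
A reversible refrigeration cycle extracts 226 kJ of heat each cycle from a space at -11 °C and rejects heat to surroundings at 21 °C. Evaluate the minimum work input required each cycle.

T_H = 21 °C → 21 + 273.15 = 294.15 K.
T_C = -11 °C → -11 + 273.15 = 262.15 K.
The reversible coefficient of performance is COP_R = T_C/(T_H − T_C) = 262.15/32.00 = 8.1922.
W = Q_C/COP_R = 226/8.1922 = 27.6 kJ.

W_in ≈ 27.6 kJ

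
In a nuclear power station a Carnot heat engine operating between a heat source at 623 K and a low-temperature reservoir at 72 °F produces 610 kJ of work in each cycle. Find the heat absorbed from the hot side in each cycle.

Q_H ≈ 1160 kJ

T_C = 72 °F → (72 − 32) × 5/9 = 22.22 °C = 295.37 K.
Carnot efficiency: η = 1 − T_C/T_H = 1 − 295.37/623.00 = 0.5259.
Q_H = W/η = 610/0.5259 = 1160 kJ.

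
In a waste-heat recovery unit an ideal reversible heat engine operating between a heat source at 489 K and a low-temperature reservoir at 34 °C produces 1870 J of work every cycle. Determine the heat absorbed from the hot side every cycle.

T_C = 34 °C → 34 + 273.15 = 307.15 K.
η_rev = 1 − T_C/T_H = 1 − 307.15/489.00 = 0.3719.
Q_H = W/η = 1870/0.3719 = 5030 J.

Q_H ≈ 5030 J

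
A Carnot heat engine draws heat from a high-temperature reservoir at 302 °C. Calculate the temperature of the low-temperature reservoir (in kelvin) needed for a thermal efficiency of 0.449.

T_H = 302 °C → 302 + 273.15 = 575.15 K.
From η = 1 − T_C/T_H, T_C = T_H·(1 − η) = 575.15 × (1 − 0.449) = 316.9 K.

T_C ≈ 316.9 K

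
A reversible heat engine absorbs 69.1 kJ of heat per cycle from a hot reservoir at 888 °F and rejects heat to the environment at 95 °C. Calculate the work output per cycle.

W ≈ 35.12 kJ

T_H = 888 °F → (888 − 32) × 5/9 = 475.56 °C = 748.71 K.
T_C = 95 °C → 95 + 273.15 = 368.15 K.
For a reversible engine, η = 1 − T_C/T_H = 1 − 368.15/748.71 = 0.5083.
W = η·Q_H = 0.5083 × 69.1 = 35.12 kJ.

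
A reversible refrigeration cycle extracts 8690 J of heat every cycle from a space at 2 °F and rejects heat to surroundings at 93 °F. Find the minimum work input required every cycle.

W_in ≈ 1713 J

T_H = 93 °F → (93 − 32) × 5/9 = 33.89 °C = 307.04 K.
T_C = 2 °F → (2 − 32) × 5/9 = -16.67 °C = 256.48 K.
COP_R = T_C/(T_H − T_C) = 256.48/50.56 = 5.0733.
W = Q_C/COP_R = 8690/5.0733 = 1713 J.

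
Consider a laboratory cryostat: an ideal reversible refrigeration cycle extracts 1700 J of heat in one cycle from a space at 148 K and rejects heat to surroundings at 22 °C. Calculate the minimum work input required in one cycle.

T_H = 22 °C → 22 + 273.15 = 295.15 K.
The reversible coefficient of performance is COP_R = T_C/(T_H − T_C) = 148.00/147.15 = 1.0058.
W = Q_C/COP_R = 1700/1.0058 = 1690 J.

W_in ≈ 1690 J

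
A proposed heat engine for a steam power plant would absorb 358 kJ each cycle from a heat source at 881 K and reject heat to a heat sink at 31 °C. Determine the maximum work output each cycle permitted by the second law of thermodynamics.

W_max ≈ 234.4 kJ

T_C = 31 °C → 31 + 273.15 = 304.15 K.
No engine can exceed the Carnot limit: η_max = 1 − T_C/T_H = 1 − 304.15/881.00 = 0.6548.
W_max = η_max · Q_H = 0.6548 × 358 = 234.4 kJ.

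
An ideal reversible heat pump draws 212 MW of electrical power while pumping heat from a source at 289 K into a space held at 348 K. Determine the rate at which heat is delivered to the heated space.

COP_HP = T_H/(T_H − T_C) = 348.00/59.00 = 5.8983.
Q_H = COP_HP · W = 5.8983 × 212 = 1250 MW.

Q̇_H ≈ 1250 MW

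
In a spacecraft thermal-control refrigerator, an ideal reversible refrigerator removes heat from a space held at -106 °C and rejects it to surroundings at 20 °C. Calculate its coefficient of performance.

COP_R ≈ 1.33

T_H = 20 °C → 20 + 273.15 = 293.15 K.
T_C = -106 °C → -106 + 273.15 = 167.15 K.
The reversible coefficient of performance is COP_R = T_C/(T_H − T_C) = 167.15/(293.15 − 167.15) = 1.33.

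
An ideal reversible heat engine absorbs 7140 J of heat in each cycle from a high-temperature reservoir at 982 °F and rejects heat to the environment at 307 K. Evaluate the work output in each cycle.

W ≈ 4400 J

T_H = 982 °F → (982 − 32) × 5/9 = 527.78 °C = 800.93 K.
The Carnot efficiency is η = 1 − T_C/T_H = 1 − 307.00/800.93 = 0.6167.
W = η·Q_H = 0.6167 × 7140 = 4400 J.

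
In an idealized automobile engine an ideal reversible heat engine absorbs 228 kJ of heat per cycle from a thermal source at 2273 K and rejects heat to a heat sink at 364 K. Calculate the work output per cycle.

η_rev = 1 − T_C/T_H = 1 − 364.00/2273.00 = 0.8399.
W = η·Q_H = 0.8399 × 228 = 191 kJ.

W ≈ 191 kJ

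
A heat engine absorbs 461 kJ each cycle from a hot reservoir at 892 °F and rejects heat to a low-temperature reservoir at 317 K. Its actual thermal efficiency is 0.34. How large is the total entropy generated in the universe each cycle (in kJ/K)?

ΔS_univ ≈ 0.346 kJ/K

T_H = 892 °F → (892 − 32) × 5/9 = 477.78 °C = 750.93 K.
W = η·Q_H = 0.34 × 461 = 156.7 kJ, so Q_C = Q_H − W = 304.3 kJ.
Entropy balance on the reservoirs: −Q_H/T_H = -0.6139 kJ/K, +Q_C/T_C = 0.9598 kJ/K.
ΔS_univ = −Q_H/T_H + Q_C/T_C = 0.346 kJ/K (> 0, since η = 0.34 < η_Carnot = 0.578).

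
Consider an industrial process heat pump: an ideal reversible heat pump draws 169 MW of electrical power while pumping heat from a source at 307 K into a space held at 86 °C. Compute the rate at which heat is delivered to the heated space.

Q̇_H ≈ 1164 MW

T_H = 86 °C → 86 + 273.15 = 359.15 K.
For a reversible heat pump, COP_HP = T_H/(T_H − T_C) = 359.15/52.15 = 6.8869.
Q_H = COP_HP · W = 6.8869 × 169 = 1164 MW.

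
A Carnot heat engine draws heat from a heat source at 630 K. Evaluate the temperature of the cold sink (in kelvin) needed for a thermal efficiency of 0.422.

T_C ≈ 364 K

From η = 1 − T_C/T_H, T_C = T_H·(1 − η) = 630.00 × (1 − 0.422) = 364 K.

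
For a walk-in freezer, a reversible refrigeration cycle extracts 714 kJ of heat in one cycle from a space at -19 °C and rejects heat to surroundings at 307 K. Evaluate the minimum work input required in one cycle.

T_C = -19 °C → -19 + 273.15 = 254.15 K.
COP_R = T_C/(T_H − T_C) = 254.15/52.85 = 4.8089.
W = Q_C/COP_R = 714/4.8089 = 148.5 kJ.

W_in ≈ 148.5 kJ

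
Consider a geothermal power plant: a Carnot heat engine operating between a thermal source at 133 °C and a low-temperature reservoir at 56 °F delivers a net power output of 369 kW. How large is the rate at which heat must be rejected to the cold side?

T_H = 133 °C → 133 + 273.15 = 406.15 K.
T_C = 56 °F → (56 − 32) × 5/9 = 13.33 °C = 286.48 K.
η_rev = 1 − T_C/T_H = 1 − 286.48/406.15 = 0.2946.
Since Q_C/Q_H = T_C/T_H and Q_H = W/η, Q_C = W·T_C/(T_H − T_C) = 369 × 286.48/119.67 = 883 kW.

Q̇_C ≈ 883 kW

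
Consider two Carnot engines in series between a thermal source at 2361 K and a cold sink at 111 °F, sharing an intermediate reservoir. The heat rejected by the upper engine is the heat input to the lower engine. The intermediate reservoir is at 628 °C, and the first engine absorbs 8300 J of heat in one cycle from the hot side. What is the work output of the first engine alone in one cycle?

W₁ ≈ 5130 J

T_C = 111 °F → (111 − 32) × 5/9 = 43.89 °C = 317.04 K.
T_m = 628 °C → 628 + 273.15 = 901.15 K.
First-stage efficiency η₁ = 1 − T_m/T_H = 1 − 901.15/2361.00 = 0.6183.
W₁ = η₁·Q_H = 0.6183 × 8300 = 5130 J.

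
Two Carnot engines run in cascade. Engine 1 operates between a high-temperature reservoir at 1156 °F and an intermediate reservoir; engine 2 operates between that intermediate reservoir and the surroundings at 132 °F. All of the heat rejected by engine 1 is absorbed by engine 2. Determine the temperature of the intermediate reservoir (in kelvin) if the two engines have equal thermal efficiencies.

T_H = 1156 °F → (1156 − 32) × 5/9 = 624.44 °C = 897.59 K.
T_C = 132 °F → (132 − 32) × 5/9 = 55.56 °C = 328.71 K.
Equal efficiencies require 1 − T_m/T_H = 1 − T_C/T_m, i.e. T_m/T_H = T_C/T_m, so T_m = √(T_H·T_C) = √(897.59 × 328.71) = 543.2 K.

T_m ≈ 543.2 K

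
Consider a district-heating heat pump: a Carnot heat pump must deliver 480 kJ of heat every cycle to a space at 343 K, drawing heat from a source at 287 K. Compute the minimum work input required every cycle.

W_in ≈ 78.4 kJ

COP_HP = T_H/(T_H − T_C) = 343.00/56.00 = 6.1250.
W = Q_H/COP_HP = 480/6.1250 = 78.4 kJ.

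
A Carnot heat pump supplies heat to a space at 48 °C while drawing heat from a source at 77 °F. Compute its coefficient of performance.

T_H = 48 °C → 48 + 273.15 = 321.15 K.
T_C = 77 °F → (77 − 32) × 5/9 = 25.00 °C = 298.15 K.
For a reversible heat pump, COP_HP = T_H/(T_H − T_C) = 321.15/(321.15 − 298.15) = 14.0.

COP_HP ≈ 14.0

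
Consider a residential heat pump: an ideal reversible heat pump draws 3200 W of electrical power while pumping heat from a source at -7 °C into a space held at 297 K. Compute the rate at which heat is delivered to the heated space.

T_C = -7 °C → -7 + 273.15 = 266.15 K.
COP_HP = T_H/(T_H − T_C) = 297.00/30.85 = 9.6272.
Q_H = COP_HP · W = 9.6272 × 3200 = 30800 W.

Q̇_H ≈ 30800 W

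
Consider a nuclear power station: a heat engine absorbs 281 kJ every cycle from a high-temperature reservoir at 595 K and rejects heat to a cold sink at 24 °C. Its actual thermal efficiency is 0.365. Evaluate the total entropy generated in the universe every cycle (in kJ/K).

T_C = 24 °C → 24 + 273.15 = 297.15 K.
W = η·Q_H = 0.365 × 281 = 102.6 kJ, so Q_C = Q_H − W = 178.4 kJ.
The hot reservoir loses entropy Q_H/T_H = 281/595.00 = 0.4723 kJ/K; the cold reservoir gains Q_C/T_C = 178.4/297.15 = 0.6005 kJ/K.
ΔS_univ = −Q_H/T_H + Q_C/T_C = 0.128 kJ/K (> 0, since η = 0.365 < η_Carnot = 0.501).

ΔS_univ ≈ 0.128 kJ/K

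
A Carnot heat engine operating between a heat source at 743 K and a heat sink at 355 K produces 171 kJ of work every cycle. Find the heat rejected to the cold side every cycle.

η_rev = 1 − T_C/T_H = 1 − 355.00/743.00 = 0.5222.
Since Q_C/Q_H = T_C/T_H and Q_H = W/η, Q_C = W·T_C/(T_H − T_C) = 171 × 355.00/388.00 = 156 kJ.

Q_C ≈ 156 kJ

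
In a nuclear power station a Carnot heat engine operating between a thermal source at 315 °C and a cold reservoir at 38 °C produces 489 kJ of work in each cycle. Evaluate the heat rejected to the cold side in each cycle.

T_H = 315 °C → 315 + 273.15 = 588.15 K.
T_C = 38 °C → 38 + 273.15 = 311.15 K.
η_rev = 1 − T_C/T_H = 1 − 311.15/588.15 = 0.4710.
Since Q_C/Q_H = T_C/T_H and Q_H = W/η, Q_C = W·T_C/(T_H − T_C) = 489 × 311.15/277.00 = 549 kJ.

Q_C ≈ 549 kJ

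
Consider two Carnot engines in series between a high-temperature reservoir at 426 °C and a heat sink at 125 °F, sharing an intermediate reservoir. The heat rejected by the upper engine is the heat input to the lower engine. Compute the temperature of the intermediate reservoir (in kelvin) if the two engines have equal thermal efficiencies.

T_H = 426 °C → 426 + 273.15 = 699.15 K.
T_C = 125 °F → (125 − 32) × 5/9 = 51.67 °C = 324.82 K.
Equal efficiencies require 1 − T_m/T_H = 1 − T_C/T_m, i.e. T_m/T_H = T_C/T_m, so T_m = √(T_H·T_C) = √(699.15 × 324.82) = 476.5 K.

T_m ≈ 476.5 K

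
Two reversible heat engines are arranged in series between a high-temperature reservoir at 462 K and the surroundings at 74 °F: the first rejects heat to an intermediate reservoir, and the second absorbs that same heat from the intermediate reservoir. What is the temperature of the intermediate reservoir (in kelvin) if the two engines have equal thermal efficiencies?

T_C = 74 °F → (74 − 32) × 5/9 = 23.33 °C = 296.48 K.
Equal efficiencies require 1 − T_m/T_H = 1 − T_C/T_m, i.e. T_m/T_H = T_C/T_m, so T_m = √(T_H·T_C) = √(462.00 × 296.48) = 370 K.

T_m ≈ 370 K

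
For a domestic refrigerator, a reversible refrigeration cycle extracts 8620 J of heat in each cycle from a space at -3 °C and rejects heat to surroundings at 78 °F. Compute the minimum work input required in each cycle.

W_in ≈ 911 J

T_H = 78 °F → (78 − 32) × 5/9 = 25.56 °C = 298.71 K.
T_C = -3 °C → -3 + 273.15 = 270.15 K.
Carnot COP: COP_R = T_C/(T_H − T_C) = 270.15/28.56 = 9.4605.
W = Q_C/COP_R = 8620/9.4605 = 911 J.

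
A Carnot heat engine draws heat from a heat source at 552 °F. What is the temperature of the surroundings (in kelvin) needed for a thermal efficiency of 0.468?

T_H = 552 °F → (552 − 32) × 5/9 = 288.89 °C = 562.04 K.
From η = 1 − T_C/T_H, T_C = T_H·(1 − η) = 562.04 × (1 − 0.468) = 299.0 K.

T_C ≈ 299.0 K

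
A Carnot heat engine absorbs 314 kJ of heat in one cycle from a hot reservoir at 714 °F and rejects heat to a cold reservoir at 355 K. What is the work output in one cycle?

W ≈ 143.0 kJ

T_H = 714 °F → (714 − 32) × 5/9 = 378.89 °C = 652.04 K.
η_rev = 1 − T_C/T_H = 1 − 355.00/652.04 = 0.4556.
W = η·Q_H = 0.4556 × 314 = 143.0 kJ.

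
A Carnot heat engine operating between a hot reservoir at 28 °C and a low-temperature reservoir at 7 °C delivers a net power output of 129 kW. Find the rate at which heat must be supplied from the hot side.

Q̇_H ≈ 1850 kW

T_H = 28 °C → 28 + 273.15 = 301.15 K.
T_C = 7 °C → 7 + 273.15 = 280.15 K.
Since the cycle is reversible, η = 1 − T_C/T_H = 1 − 280.15/301.15 = 0.0697.
Q_H = W/η = 129/0.0697 = 1850 kW.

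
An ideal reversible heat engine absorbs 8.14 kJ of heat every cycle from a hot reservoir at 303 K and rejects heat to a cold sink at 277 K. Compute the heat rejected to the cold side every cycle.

η_rev = 1 − T_C/T_H = 1 − 277.00/303.00 = 0.0858.
For a reversible cycle Q_C/Q_H = T_C/T_H, so Q_C = 8.14 × 277.00/303.00 = 7.44 kJ.

Q_C ≈ 7.44 kJ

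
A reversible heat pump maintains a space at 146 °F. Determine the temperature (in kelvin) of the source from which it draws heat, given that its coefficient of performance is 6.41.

T_C ≈ 284 K

T_H = 146 °F → (146 − 32) × 5/9 = 63.33 °C = 336.48 K.
COP_HP = T_H/(T_H − T_C) ⇒ T_C = T_H·(COP_HP − 1)/COP_HP = 336.48 × (6.41 − 1)/6.41 = 284 K.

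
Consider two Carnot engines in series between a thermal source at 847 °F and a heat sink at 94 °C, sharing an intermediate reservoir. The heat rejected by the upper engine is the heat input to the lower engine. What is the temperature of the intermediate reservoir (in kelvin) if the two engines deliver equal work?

T_m ≈ 546.5 K

T_H = 847 °F → (847 − 32) × 5/9 = 452.78 °C = 725.93 K.
T_C = 94 °C → 94 + 273.15 = 367.15 K.
For reversible stages Q_m = Q_H·(T_m/T_H). Setting W₁ = Q_H(1 − T_m/T_H) equal to W₂ = Q_m(1 − T_C/T_m) = Q_H·(T_m − T_C)/T_H gives T_H − T_m = T_m − T_C, so T_m = (T_H + T_C)/2 = (725.93 + 367.15)/2 = 546.5 K.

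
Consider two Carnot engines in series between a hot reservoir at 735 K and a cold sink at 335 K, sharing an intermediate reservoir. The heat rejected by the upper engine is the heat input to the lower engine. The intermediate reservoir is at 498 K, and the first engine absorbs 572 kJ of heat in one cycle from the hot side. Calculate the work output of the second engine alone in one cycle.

Heat entering the second stage: Q_m = Q_H·(T_m/T_H) = 572 × 498.00/735.00 = 388 kJ.
Second-stage efficiency η₂ = 1 − T_C/T_m = 1 − 335.00/498.00 = 0.3273, so W₂ = η₂·Q_m = 127 kJ.

W₂ ≈ 127 kJ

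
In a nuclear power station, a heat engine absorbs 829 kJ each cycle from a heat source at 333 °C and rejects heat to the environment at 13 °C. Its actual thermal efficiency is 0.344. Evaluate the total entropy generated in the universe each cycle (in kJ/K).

T_H = 333 °C → 333 + 273.15 = 606.15 K.
T_C = 13 °C → 13 + 273.15 = 286.15 K.
W = η·Q_H = 0.344 × 829 = 285.2 kJ, so Q_C = Q_H − W = 543.8 kJ.
The hot reservoir loses entropy Q_H/T_H = 829/606.15 = 1.368 kJ/K; the cold reservoir gains Q_C/T_C = 543.8/286.15 = 1.900 kJ/K.
ΔS_univ = −Q_H/T_H + Q_C/T_C = 0.5328 kJ/K (> 0, since η = 0.344 < η_Carnot = 0.528).

ΔS_univ ≈ 0.5328 kJ/K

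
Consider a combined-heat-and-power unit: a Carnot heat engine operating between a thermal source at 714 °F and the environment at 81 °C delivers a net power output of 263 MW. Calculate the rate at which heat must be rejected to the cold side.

Q̇_C ≈ 312.7 MW

T_H = 714 °F → (714 − 32) × 5/9 = 378.89 °C = 652.04 K.
T_C = 81 °C → 81 + 273.15 = 354.15 K.
Carnot efficiency: η = 1 − T_C/T_H = 1 − 354.15/652.04 = 0.4569.
Since Q_C/Q_H = T_C/T_H and Q_H = W/η, Q_C = W·T_C/(T_H − T_C) = 263 × 354.15/297.89 = 312.7 MW.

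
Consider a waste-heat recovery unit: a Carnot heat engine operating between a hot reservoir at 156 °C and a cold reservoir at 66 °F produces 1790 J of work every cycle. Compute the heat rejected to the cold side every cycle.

T_H = 156 °C → 156 + 273.15 = 429.15 K.
T_C = 66 °F → (66 − 32) × 5/9 = 18.89 °C = 292.04 K.
η_rev = 1 − T_C/T_H = 1 − 292.04/429.15 = 0.3195.
Since Q_C/Q_H = T_C/T_H and Q_H = W/η, Q_C = W·T_C/(T_H − T_C) = 1790 × 292.04/137.11 = 3810 J.

Q_C ≈ 3810 J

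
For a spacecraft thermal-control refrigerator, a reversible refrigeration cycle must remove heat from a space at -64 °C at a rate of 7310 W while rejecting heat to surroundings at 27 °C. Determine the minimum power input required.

T_H = 27 °C → 27 + 273.15 = 300.15 K.
T_C = -64 °C → -64 + 273.15 = 209.15 K.
The reversible coefficient of performance is COP_R = T_C/(T_H − T_C) = 209.15/91.00 = 2.2984.
W = Q_C/COP_R = 7310/2.2984 = 3181 W.

Ẇ_in ≈ 3181 W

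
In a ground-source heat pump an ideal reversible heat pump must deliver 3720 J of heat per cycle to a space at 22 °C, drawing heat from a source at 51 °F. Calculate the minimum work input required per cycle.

W_in ≈ 144 J

T_H = 22 °C → 22 + 273.15 = 295.15 K.
T_C = 51 °F → (51 − 32) × 5/9 = 10.56 °C = 283.71 K.
For a reversible heat pump, COP_HP = T_H/(T_H − T_C) = 295.15/11.44 = 25.7898.
W = Q_H/COP_HP = 3720/25.7898 = 144 J.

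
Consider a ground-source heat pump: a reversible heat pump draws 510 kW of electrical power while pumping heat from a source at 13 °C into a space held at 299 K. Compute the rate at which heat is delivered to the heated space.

T_C = 13 °C → 13 + 273.15 = 286.15 K.
COP_HP = T_H/(T_H − T_C) = 299.00/12.85 = 23.2685.
Q_H = COP_HP · W = 23.2685 × 510 = 11900 kW.

Q̇_H ≈ 11900 kW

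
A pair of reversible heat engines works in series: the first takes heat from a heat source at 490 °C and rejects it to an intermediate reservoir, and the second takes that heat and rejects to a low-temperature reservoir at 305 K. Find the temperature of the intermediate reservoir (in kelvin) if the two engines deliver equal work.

T_m ≈ 534 K

T_H = 490 °C → 490 + 273.15 = 763.15 K.
For reversible stages Q_m = Q_H·(T_m/T_H). Setting W₁ = Q_H(1 − T_m/T_H) equal to W₂ = Q_m(1 − T_C/T_m) = Q_H·(T_m − T_C)/T_H gives T_H − T_m = T_m − T_C, so T_m = (T_H + T_C)/2 = (763.15 + 305.00)/2 = 534 K.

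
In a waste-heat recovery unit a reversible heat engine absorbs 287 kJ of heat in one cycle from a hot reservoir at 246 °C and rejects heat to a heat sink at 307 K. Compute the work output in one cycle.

T_H = 246 °C → 246 + 273.15 = 519.15 K.
The Carnot efficiency is η = 1 − T_C/T_H = 1 − 307.00/519.15 = 0.4086.
W = η·Q_H = 0.4086 × 287 = 117 kJ.

W ≈ 117 kJ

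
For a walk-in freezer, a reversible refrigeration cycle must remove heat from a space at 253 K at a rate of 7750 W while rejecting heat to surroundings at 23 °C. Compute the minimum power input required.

Ẇ_in ≈ 1320 W

T_H = 23 °C → 23 + 273.15 = 296.15 K.
Carnot COP: COP_R = T_C/(T_H − T_C) = 253.00/43.15 = 5.8633.
W = Q_C/COP_R = 7750/5.8633 = 1320 W.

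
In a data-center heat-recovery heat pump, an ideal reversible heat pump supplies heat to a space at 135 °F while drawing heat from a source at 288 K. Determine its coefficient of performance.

COP_HP ≈ 7.80

T_H = 135 °F → (135 − 32) × 5/9 = 57.22 °C = 330.37 K.
The Carnot heat-pump COP is COP_HP = T_H/(T_H − T_C) = 330.37/(330.37 − 288.00) = 7.80.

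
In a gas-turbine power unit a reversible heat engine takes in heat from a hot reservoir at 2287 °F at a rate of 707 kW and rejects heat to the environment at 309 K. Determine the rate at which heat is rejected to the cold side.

Q̇_C ≈ 143 kW

T_H = 2287 °F → (2287 − 32) × 5/9 = 1252.78 °C = 1525.93 K.
The Carnot efficiency is η = 1 − T_C/T_H = 1 − 309.00/1525.93 = 0.7975.
For a reversible cycle Q_C/Q_H = T_C/T_H, so Q_C = 707 × 309.00/1525.93 = 143 kW.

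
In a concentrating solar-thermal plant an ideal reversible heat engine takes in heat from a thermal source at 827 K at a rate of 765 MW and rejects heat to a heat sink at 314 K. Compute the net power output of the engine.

Ẇ ≈ 475 MW

The Carnot efficiency is η = 1 − T_C/T_H = 1 − 314.00/827.00 = 0.6203.
W = η·Q_H = 0.6203 × 765 = 475 MW.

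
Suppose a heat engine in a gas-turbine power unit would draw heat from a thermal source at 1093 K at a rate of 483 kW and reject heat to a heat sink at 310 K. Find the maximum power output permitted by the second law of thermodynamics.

Ẇ_max ≈ 346.0 kW

The upper bound on efficiency is η_max = 1 − T_C/T_H = 1 − 310.00/1093.00 = 0.7164.
W_max = η_max · Q_H = 0.7164 × 483 = 346.0 kW.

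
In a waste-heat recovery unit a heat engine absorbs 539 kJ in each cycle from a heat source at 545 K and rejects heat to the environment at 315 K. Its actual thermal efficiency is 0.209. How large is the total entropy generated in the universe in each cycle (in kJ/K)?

ΔS_univ ≈ 0.3645 kJ/K

W = η·Q_H = 0.209 × 539 = 112.7 kJ, so Q_C = Q_H − W = 426.3 kJ.
Entropy balance on the reservoirs: −Q_H/T_H = -0.9890 kJ/K, +Q_C/T_C = 1.353 kJ/K.
ΔS_univ = −Q_H/T_H + Q_C/T_C = 0.3645 kJ/K (> 0, since η = 0.209 < η_Carnot = 0.422).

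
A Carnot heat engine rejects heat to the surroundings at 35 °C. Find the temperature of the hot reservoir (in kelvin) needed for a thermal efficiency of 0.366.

T_H ≈ 486 K

T_C = 35 °C → 35 + 273.15 = 308.15 K.
From η = 1 − T_C/T_H, solving for T_H gives T_H = T_C/(1 − η) = 308.15/(1 − 0.366) = 486 K.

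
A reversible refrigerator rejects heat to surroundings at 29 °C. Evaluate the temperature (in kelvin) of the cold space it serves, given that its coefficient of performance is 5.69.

T_H = 29 °C → 29 + 273.15 = 302.15 K.
COP_R = T_C/(T_H − T_C) ⇒ T_C = T_H·COP_R/(1 + COP_R) = 302.15 × 5.69/(1 + 5.69) = 257 K.

T_C ≈ 257 K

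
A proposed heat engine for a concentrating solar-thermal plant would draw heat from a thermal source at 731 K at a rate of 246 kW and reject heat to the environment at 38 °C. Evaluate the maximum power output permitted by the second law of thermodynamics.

Ẇ_max ≈ 141 kW

T_C = 38 °C → 38 + 273.15 = 311.15 K.
The upper bound on efficiency is η_max = 1 − T_C/T_H = 1 − 311.15/731.00 = 0.5744.
W_max = η_max · Q_H = 0.5744 × 246 = 141 kW.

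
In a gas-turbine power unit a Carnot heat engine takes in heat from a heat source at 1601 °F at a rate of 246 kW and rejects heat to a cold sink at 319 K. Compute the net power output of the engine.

Ẇ ≈ 177 kW

T_H = 1601 °F → (1601 − 32) × 5/9 = 871.67 °C = 1144.82 K.
For a reversible engine, η = 1 − T_C/T_H = 1 − 319.00/1144.82 = 0.7214.
W = η·Q_H = 0.7214 × 246 = 177 kW.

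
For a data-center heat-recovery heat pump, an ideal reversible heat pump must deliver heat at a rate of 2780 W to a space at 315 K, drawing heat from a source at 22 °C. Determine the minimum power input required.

T_C = 22 °C → 22 + 273.15 = 295.15 K.
The Carnot heat-pump COP is COP_HP = T_H/(T_H − T_C) = 315.00/19.85 = 15.8690.
W = Q_H/COP_HP = 2780/15.8690 = 175 W.

Ẇ_in ≈ 175 W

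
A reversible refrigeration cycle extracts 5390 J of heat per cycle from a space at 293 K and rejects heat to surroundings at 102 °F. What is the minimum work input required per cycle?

W_in ≈ 350 J

T_H = 102 °F → (102 − 32) × 5/9 = 38.89 °C = 312.04 K.
The reversible coefficient of performance is COP_R = T_C/(T_H − T_C) = 293.00/19.04 = 15.3896.
W = Q_C/COP_R = 5390/15.3896 = 350 J.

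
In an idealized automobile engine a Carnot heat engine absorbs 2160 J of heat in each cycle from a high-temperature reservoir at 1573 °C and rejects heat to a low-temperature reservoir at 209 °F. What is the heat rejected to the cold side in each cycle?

Q_C ≈ 435 J

T_H = 1573 °C → 1573 + 273.15 = 1846.15 K.
T_C = 209 °F → (209 − 32) × 5/9 = 98.33 °C = 371.48 K.
For a reversible engine, η = 1 − T_C/T_H = 1 − 371.48/1846.15 = 0.7988.
For a reversible cycle Q_C/Q_H = T_C/T_H, so Q_C = 2160 × 371.48/1846.15 = 435 J.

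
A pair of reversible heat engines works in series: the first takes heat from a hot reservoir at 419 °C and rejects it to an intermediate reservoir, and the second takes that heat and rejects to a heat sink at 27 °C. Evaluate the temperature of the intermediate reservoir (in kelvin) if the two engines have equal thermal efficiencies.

T_m ≈ 455.8 K

T_H = 419 °C → 419 + 273.15 = 692.15 K.
T_C = 27 °C → 27 + 273.15 = 300.15 K.
Equal efficiencies require 1 − T_m/T_H = 1 − T_C/T_m, i.e. T_m/T_H = T_C/T_m, so T_m = √(T_H·T_C) = √(692.15 × 300.15) = 455.8 K.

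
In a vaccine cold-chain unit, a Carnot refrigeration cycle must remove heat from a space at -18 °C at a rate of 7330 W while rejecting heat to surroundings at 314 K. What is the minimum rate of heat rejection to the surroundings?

Q̇_H ≈ 9020 W

T_C = -18 °C → -18 + 273.15 = 255.15 K.
For a reversible cycle Q_H/Q_C = T_H/T_C, so Q_H = Q_C·T_H/T_C = 7330 × 314.00/255.15 = 9020 W.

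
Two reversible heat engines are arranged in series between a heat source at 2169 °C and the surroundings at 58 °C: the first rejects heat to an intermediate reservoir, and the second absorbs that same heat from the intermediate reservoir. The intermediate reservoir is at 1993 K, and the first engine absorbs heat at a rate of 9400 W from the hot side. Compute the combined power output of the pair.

T_H = 2169 °C → 2169 + 273.15 = 2442.15 K.
T_C = 58 °C → 58 + 273.15 = 331.15 K.
Two reversible stages in series are equivalent to a single Carnot engine between T_H and T_C, so η_total = 1 − T_C/T_H = 1 − 331.15/2442.15 = 0.8644.
W_total = η_total · Q_H = 0.8644 × 9400 = 8130 W.

Ẇ_total ≈ 8130 W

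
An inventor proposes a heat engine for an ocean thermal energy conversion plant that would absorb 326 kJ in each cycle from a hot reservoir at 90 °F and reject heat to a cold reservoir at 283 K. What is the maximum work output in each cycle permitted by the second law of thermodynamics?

W_max ≈ 23.9 kJ

T_H = 90 °F → (90 − 32) × 5/9 = 32.22 °C = 305.37 K.
No engine can exceed the Carnot limit: η_max = 1 − T_C/T_H = 1 − 283.00/305.37 = 0.0733.
W_max = η_max · Q_H = 0.0733 × 326 = 23.9 kJ.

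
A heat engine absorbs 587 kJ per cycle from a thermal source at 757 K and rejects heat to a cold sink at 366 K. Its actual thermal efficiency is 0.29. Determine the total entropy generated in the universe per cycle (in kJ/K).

ΔS_univ ≈ 0.363 kJ/K

W = η·Q_H = 0.29 × 587 = 170.2 kJ, so Q_C = Q_H − W = 416.8 kJ.
The hot reservoir loses entropy Q_H/T_H = 587/757.00 = 0.7754 kJ/K; the cold reservoir gains Q_C/T_C = 416.8/366.00 = 1.139 kJ/K.
ΔS_univ = −Q_H/T_H + Q_C/T_C = 0.363 kJ/K (> 0, since η = 0.29 < η_Carnot = 0.517).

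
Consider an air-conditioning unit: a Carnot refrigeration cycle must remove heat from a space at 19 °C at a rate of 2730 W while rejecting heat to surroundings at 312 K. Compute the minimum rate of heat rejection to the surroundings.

T_C = 19 °C → 19 + 273.15 = 292.15 K.
For a reversible cycle Q_H/Q_C = T_H/T_C, so Q_H = Q_C·T_H/T_C = 2730 × 312.00/292.15 = 2915 W.

Q̇_H ≈ 2915 W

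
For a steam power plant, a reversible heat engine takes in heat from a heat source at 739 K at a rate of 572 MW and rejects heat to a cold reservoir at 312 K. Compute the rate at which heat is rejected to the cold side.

The Carnot efficiency is η = 1 − T_C/T_H = 1 − 312.00/739.00 = 0.5778.
For a reversible cycle Q_C/Q_H = T_C/T_H, so Q_C = 572 × 312.00/739.00 = 241.5 MW.

Q̇_C ≈ 241.5 MW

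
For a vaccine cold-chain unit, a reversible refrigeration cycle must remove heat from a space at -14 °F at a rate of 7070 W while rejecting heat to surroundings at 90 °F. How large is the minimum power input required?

Ẇ_in ≈ 1650 W

T_H = 90 °F → (90 − 32) × 5/9 = 32.22 °C = 305.37 K.
T_C = -14 °F → (-14 − 32) × 5/9 = -25.56 °C = 247.59 K.
Carnot COP: COP_R = T_C/(T_H − T_C) = 247.59/57.78 = 4.2853.
W = Q_C/COP_R = 7070/4.2853 = 1650 W.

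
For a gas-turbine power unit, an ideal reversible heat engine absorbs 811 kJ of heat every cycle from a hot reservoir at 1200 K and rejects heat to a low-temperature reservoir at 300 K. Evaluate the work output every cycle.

W ≈ 608.2 kJ

For a reversible engine, η = 1 − T_C/T_H = 1 − 300.00/1200.00 = 0.7500.
W = η·Q_H = 0.7500 × 811 = 608.2 kJ.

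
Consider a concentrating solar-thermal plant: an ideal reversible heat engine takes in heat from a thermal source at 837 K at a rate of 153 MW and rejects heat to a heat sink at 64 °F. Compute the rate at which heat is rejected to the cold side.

T_C = 64 °F → (64 − 32) × 5/9 = 17.78 °C = 290.93 K.
Since the cycle is reversible, η = 1 − T_C/T_H = 1 − 290.93/837.00 = 0.6524.
For a reversible cycle Q_C/Q_H = T_C/T_H, so Q_C = 153 × 290.93/837.00 = 53.2 MW.

Q̇_C ≈ 53.2 MW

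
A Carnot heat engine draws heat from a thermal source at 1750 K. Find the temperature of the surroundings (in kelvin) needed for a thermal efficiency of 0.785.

T_C ≈ 376 K

From η = 1 − T_C/T_H, T_C = T_H·(1 − η) = 1750.00 × (1 − 0.785) = 376 K.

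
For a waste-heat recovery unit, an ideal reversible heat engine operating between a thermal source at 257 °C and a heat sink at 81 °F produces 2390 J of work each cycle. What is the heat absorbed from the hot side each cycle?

T_H = 257 °C → 257 + 273.15 = 530.15 K.
T_C = 81 °F → (81 − 32) × 5/9 = 27.22 °C = 300.37 K.
The Carnot efficiency is η = 1 − T_C/T_H = 1 − 300.37/530.15 = 0.4334.
Q_H = W/η = 2390/0.4334 = 5510 J.

Q_H ≈ 5510 J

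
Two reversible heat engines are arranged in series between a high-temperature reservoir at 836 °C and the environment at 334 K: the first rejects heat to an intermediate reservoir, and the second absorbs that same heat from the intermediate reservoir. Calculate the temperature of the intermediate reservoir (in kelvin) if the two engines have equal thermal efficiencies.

T_H = 836 °C → 836 + 273.15 = 1109.15 K.
Equal efficiencies require 1 − T_m/T_H = 1 − T_C/T_m, i.e. T_m/T_H = T_C/T_m, so T_m = √(T_H·T_C) = √(1109.15 × 334.00) = 609 K.

T_m ≈ 609 K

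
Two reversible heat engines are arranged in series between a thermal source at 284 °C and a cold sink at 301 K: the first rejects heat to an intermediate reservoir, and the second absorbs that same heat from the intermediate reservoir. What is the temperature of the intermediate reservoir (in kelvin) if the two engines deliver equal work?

T_m ≈ 429 K

T_H = 284 °C → 284 + 273.15 = 557.15 K.
For reversible stages Q_m = Q_H·(T_m/T_H). Setting W₁ = Q_H(1 − T_m/T_H) equal to W₂ = Q_m(1 − T_C/T_m) = Q_H·(T_m − T_C)/T_H gives T_H − T_m = T_m − T_C, so T_m = (T_H + T_C)/2 = (557.15 + 301.00)/2 = 429 K.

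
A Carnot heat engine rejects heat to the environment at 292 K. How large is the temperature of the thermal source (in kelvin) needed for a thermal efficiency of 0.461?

From η = 1 − T_C/T_H, solving for T_H gives T_H = T_C/(1 − η) = 292.00/(1 − 0.461) = 542 K.

T_H ≈ 542 K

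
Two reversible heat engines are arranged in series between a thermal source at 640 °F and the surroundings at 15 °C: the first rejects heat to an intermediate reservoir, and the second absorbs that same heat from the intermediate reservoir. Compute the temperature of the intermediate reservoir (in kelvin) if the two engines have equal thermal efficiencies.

T_m ≈ 420 K

T_H = 640 °F → (640 − 32) × 5/9 = 337.78 °C = 610.93 K.
T_C = 15 °C → 15 + 273.15 = 288.15 K.
Equal efficiencies require 1 − T_m/T_H = 1 − T_C/T_m, i.e. T_m/T_H = T_C/T_m, so T_m = √(T_H·T_C) = √(610.93 × 288.15) = 420 K.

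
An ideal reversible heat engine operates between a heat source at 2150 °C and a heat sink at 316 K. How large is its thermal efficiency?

η ≈ 0.8696

T_H = 2150 °C → 2150 + 273.15 = 2423.15 K.
Since the cycle is reversible, η = 1 − T_C/T_H = 1 − 316.00/2423.15 = 0.8696.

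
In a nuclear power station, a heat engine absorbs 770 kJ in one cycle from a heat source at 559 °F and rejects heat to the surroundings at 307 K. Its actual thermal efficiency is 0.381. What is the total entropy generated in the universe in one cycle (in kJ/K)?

ΔS_univ ≈ 0.1919 kJ/K

T_H = 559 °F → (559 − 32) × 5/9 = 292.78 °C = 565.93 K.
W = η·Q_H = 0.381 × 770 = 293.4 kJ, so Q_C = Q_H − W = 476.6 kJ.
Entropy balance on the reservoirs: −Q_H/T_H = -1.361 kJ/K, +Q_C/T_C = 1.553 kJ/K.
ΔS_univ = −Q_H/T_H + Q_C/T_C = 0.1919 kJ/K (> 0, since η = 0.381 < η_Carnot = 0.458).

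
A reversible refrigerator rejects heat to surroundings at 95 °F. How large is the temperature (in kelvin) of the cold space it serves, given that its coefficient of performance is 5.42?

T_H = 95 °F → (95 − 32) × 5/9 = 35.00 °C = 308.15 K.
COP_R = T_C/(T_H − T_C) ⇒ T_C = T_H·COP_R/(1 + COP_R) = 308.15 × 5.42/(1 + 5.42) = 260 K.

T_C ≈ 260 K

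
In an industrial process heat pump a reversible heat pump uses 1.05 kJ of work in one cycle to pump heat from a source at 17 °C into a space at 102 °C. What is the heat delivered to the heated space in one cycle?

T_H = 102 °C → 102 + 273.15 = 375.15 K.
T_C = 17 °C → 17 + 273.15 = 290.15 K.
Reversible heating COP: COP_HP = T_H/(T_H − T_C) = 375.15/85.00 = 4.4135.
Q_H = COP_HP · W = 4.4135 × 1.05 = 4.634 kJ.

Q_H ≈ 4.634 kJ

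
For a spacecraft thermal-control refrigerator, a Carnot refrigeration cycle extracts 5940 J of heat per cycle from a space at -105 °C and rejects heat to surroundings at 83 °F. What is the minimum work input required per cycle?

T_H = 83 °F → (83 − 32) × 5/9 = 28.33 °C = 301.48 K.
T_C = -105 °C → -105 + 273.15 = 168.15 K.
COP_R = T_C/(T_H − T_C) = 168.15/133.33 = 1.2611.
W = Q_C/COP_R = 5940/1.2611 = 4710 J.

W_in ≈ 4710 J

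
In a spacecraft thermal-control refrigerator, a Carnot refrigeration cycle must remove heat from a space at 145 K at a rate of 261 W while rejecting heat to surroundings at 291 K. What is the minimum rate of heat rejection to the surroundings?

Q̇_H ≈ 524 W

For a reversible cycle Q_H/Q_C = T_H/T_C, so Q_H = Q_C·T_H/T_C = 261 × 291.00/145.00 = 524 W.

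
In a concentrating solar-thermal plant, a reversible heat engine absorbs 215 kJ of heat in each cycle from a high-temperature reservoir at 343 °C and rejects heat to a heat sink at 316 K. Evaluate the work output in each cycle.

T_H = 343 °C → 343 + 273.15 = 616.15 K.
For a reversible engine, η = 1 − T_C/T_H = 1 − 316.00/616.15 = 0.4871.
W = η·Q_H = 0.4871 × 215 = 105 kJ.

W ≈ 105 kJ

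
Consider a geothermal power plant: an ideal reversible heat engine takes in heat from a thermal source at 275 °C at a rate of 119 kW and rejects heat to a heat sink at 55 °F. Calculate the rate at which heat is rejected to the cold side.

T_H = 275 °C → 275 + 273.15 = 548.15 K.
T_C = 55 °F → (55 − 32) × 5/9 = 12.78 °C = 285.93 K.
Since the cycle is reversible, η = 1 − T_C/T_H = 1 − 285.93/548.15 = 0.4784.
For a reversible cycle Q_C/Q_H = T_C/T_H, so Q_C = 119 × 285.93/548.15 = 62.1 kW.

Q̇_C ≈ 62.1 kW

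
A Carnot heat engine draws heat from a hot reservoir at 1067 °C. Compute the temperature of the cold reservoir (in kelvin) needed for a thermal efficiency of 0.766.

T_H = 1067 °C → 1067 + 273.15 = 1340.15 K.
From η = 1 − T_C/T_H, T_C = T_H·(1 − η) = 1340.15 × (1 − 0.766) = 314 K.

T_C ≈ 314 K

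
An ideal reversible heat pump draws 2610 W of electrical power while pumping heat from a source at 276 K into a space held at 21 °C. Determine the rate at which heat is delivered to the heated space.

Q̇_H ≈ 42300 W

T_H = 21 °C → 21 + 273.15 = 294.15 K.
COP_HP = T_H/(T_H − T_C) = 294.15/18.15 = 16.2066.
Q_H = COP_HP · W = 16.2066 × 2610 = 42300 W.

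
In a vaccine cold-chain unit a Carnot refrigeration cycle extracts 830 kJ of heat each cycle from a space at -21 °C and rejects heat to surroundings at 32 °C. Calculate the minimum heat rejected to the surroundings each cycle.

Q_H ≈ 1004 kJ

T_H = 32 °C → 32 + 273.15 = 305.15 K.
T_C = -21 °C → -21 + 273.15 = 252.15 K.
For a reversible cycle Q_H/Q_C = T_H/T_C, so Q_H = Q_C·T_H/T_C = 830 × 305.15/252.15 = 1004 kJ.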